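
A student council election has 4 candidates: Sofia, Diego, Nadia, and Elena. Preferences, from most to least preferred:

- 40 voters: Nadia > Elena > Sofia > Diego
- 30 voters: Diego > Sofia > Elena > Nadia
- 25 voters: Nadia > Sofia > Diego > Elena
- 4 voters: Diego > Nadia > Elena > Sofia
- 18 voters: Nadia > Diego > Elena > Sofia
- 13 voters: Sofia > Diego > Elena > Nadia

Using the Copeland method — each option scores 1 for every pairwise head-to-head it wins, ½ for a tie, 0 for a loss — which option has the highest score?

Sofia: beats Diego and Elena; loses to Nadia → score 2.
Diego: beats Elena; loses to Sofia and Nadia → score 1.
Nadia: beats Sofia, Diego, and Elena → score 3.
Elena: loses to Sofia, Diego, and Nadia → score 0.
Nadia has the best pairwise record.

Nadia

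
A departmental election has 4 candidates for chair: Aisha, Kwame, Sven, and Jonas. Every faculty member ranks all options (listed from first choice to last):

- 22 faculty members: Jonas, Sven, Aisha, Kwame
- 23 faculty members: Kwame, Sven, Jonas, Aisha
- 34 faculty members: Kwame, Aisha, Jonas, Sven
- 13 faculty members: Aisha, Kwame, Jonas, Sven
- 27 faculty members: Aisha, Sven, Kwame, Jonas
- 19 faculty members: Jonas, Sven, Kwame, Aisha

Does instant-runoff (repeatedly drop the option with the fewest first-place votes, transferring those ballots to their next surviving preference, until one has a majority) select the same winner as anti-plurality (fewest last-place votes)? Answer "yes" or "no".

yes

Instant-runoff — R1 Aisha 40, Kwame 57, Sven 0, Jonas 41 (Sven out); R2 Aisha 40, Kwame 57, Jonas 41 (Aisha out); R3 Kwame 97, Jonas 41 (Kwame winner). Winner: Kwame.
Anti-plurality — last-place votes: Aisha 42, Kwame 22, Sven 47, Jonas 27. Winner: Kwame.
The two methods agree.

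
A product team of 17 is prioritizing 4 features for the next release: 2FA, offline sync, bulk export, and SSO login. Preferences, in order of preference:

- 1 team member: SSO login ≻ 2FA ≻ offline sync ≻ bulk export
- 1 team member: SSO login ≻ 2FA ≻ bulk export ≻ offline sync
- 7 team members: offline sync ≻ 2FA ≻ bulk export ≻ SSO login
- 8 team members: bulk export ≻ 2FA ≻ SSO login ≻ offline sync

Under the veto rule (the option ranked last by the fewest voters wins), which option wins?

2FA

Last-place votes: 2FA 0, offline sync 9, bulk export 1, SSO login 7.
2FA is ranked last by the fewest voters, so 2FA wins.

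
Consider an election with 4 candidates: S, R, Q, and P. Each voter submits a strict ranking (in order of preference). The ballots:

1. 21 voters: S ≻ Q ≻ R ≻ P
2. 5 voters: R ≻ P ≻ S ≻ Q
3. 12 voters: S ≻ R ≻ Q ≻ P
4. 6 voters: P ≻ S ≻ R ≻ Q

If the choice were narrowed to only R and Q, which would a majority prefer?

R

Voters preferring R to Q: 23; preferring Q to R: 21.
R wins the head-to-head.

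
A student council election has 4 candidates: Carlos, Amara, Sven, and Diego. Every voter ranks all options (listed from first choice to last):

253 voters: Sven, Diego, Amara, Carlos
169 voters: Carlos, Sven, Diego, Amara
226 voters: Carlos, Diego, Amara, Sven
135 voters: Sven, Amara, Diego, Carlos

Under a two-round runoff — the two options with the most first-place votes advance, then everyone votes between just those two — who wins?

Carlos

Round 1 first-place votes: Carlos 395, Amara 0, Sven 388, Diego 0.
Carlos and Sven advance.
Runoff: Carlos is preferred to Sven by 395 voters; Sven by 388.
Carlos wins the runoff.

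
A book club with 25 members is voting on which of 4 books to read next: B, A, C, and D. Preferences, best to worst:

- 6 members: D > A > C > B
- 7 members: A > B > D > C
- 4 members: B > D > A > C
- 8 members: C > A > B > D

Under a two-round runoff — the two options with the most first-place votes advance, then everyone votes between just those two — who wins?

Round 1 first-place votes: B 4, A 7, C 8, D 6.
C and A advance.
Runoff: C is preferred to A by 8 voters; A by 17.
A wins the runoff.

A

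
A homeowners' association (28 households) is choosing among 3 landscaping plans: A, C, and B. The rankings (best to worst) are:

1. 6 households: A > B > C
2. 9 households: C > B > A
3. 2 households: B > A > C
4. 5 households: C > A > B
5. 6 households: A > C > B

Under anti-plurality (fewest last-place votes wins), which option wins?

Last-place votes: A 9, C 8, B 11.
C is ranked last by the fewest voters, so C wins.

C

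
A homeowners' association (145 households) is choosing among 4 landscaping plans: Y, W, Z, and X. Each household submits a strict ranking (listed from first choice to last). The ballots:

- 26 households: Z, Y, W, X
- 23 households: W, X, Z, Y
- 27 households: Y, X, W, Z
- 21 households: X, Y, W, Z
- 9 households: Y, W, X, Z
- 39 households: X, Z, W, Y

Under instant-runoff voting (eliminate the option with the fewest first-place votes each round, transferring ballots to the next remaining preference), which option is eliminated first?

W

Round 1: Y 36, W 23, Z 26, X 60. Eliminate W.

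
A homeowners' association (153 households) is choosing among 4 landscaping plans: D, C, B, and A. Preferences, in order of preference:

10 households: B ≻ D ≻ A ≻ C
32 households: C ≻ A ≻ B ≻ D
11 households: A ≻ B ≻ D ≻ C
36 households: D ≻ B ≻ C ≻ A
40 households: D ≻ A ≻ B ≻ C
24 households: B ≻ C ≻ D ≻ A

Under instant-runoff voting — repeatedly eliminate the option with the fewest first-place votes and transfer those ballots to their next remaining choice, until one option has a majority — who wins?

B

Round 1: D 76, C 32, B 34, A 11. Eliminate A.
Round 2: D 76, C 32, B 45. Eliminate C.
Round 3: D 76, B 77. B has a majority.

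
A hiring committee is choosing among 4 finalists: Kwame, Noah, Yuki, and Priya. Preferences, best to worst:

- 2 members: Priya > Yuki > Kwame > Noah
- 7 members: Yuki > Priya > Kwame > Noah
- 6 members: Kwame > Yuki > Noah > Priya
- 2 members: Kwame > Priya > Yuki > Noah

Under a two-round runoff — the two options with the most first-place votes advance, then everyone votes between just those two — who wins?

Round 1 first-place votes: Kwame 8, Noah 0, Yuki 7, Priya 2.
Kwame and Yuki advance.
Runoff: Kwame is preferred to Yuki by 8 voters; Yuki by 9.
Yuki wins the runoff.

Yuki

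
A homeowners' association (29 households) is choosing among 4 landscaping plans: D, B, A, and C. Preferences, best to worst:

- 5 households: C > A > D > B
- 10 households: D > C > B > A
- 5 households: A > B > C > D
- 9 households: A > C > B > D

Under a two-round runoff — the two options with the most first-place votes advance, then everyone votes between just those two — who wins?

A

Round 1 first-place votes: D 10, B 0, A 14, C 5.
A and D advance.
Runoff: A is preferred to D by 19 voters; D by 10.
A wins the runoff.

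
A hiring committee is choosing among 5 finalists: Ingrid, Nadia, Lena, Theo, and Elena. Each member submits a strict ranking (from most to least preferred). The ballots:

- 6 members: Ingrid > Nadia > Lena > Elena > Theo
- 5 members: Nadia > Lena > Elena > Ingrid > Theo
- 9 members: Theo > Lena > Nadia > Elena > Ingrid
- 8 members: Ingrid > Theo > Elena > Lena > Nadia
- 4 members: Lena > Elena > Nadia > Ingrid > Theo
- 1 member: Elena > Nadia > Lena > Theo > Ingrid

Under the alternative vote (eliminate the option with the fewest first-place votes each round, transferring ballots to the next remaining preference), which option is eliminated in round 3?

Theo

Round 1: Ingrid 14, Nadia 5, Lena 4, Theo 9, Elena 1. Eliminate Elena.
Round 2: Ingrid 14, Nadia 6, Lena 4, Theo 9. Eliminate Lena.
Round 3: Ingrid 14, Nadia 10, Theo 9. Eliminate Theo.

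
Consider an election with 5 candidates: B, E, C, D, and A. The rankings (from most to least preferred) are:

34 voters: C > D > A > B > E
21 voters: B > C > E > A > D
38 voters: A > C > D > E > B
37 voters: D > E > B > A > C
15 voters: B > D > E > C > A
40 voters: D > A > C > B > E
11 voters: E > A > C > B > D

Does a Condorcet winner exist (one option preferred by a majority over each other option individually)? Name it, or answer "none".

none

Checking pairwise contests:
C beats B 123–73.
B beats E 110–86.
A beats C 126–70.
C beats D 104–92.
D beats A 126–70.
Every option loses at least one head-to-head, so there is no Condorcet winner.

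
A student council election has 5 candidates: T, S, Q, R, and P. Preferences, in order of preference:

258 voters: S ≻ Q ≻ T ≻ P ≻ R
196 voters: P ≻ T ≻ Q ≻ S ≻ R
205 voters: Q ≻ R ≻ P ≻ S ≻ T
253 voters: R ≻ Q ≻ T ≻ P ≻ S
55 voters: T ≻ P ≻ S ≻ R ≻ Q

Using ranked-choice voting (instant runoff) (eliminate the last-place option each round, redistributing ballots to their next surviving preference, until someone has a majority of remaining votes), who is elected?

S

Round 1: T 55, S 258, Q 205, R 253, P 196. Eliminate T.
Round 2: S 258, Q 205, R 253, P 251. Eliminate Q.
Round 3: S 258, R 458, P 251. Eliminate P.
Round 4: S 509, R 458. S has a majority.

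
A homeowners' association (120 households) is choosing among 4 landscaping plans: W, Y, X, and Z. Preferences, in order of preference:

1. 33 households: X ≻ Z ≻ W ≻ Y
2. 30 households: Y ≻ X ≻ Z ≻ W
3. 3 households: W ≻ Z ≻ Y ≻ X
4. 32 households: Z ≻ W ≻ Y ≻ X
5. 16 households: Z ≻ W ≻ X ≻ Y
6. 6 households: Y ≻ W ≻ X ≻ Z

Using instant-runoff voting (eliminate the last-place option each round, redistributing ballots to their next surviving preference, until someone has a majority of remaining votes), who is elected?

Round 1: W 3, Y 36, X 33, Z 48. Eliminate W.
Round 2: Y 36, X 33, Z 51. Eliminate X.
Round 3: Y 36, Z 84. Z has a majority.

Z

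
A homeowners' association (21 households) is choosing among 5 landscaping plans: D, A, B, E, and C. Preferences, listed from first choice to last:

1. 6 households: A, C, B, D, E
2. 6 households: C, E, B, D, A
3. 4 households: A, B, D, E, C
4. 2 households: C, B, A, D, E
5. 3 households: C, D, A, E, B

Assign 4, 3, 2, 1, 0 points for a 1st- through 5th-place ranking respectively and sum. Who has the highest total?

D: 6·1 + 6·1 + 4·2 + 2·1 + 3·3 = 31
A: 6·4 + 6·0 + 4·4 + 2·2 + 3·2 = 50
B: 6·2 + 6·2 + 4·3 + 2·3 + 3·0 = 42
E: 6·0 + 6·3 + 4·1 + 2·0 + 3·1 = 25
C: 6·3 + 6·4 + 4·0 + 2·4 + 3·4 = 62
C has the highest Borda score (62).

C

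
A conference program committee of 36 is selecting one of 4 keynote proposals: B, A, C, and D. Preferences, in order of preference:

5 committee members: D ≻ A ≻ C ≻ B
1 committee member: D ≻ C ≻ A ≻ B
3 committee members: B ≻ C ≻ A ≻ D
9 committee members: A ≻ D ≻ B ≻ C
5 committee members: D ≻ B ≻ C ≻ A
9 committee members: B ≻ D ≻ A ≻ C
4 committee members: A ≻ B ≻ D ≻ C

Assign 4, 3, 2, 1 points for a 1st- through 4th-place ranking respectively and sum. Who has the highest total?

D

B: 5·1 + 1·1 + 3·4 + 9·2 + 5·3 + 9·4 + 4·3 = 99
A: 5·3 + 1·2 + 3·2 + 9·4 + 5·1 + 9·2 + 4·4 = 98
C: 5·2 + 1·3 + 3·3 + 9·1 + 5·2 + 9·1 + 4·1 = 54
D: 5·4 + 1·4 + 3·1 + 9·3 + 5·4 + 9·3 + 4·2 = 109
D has the highest Borda score (109).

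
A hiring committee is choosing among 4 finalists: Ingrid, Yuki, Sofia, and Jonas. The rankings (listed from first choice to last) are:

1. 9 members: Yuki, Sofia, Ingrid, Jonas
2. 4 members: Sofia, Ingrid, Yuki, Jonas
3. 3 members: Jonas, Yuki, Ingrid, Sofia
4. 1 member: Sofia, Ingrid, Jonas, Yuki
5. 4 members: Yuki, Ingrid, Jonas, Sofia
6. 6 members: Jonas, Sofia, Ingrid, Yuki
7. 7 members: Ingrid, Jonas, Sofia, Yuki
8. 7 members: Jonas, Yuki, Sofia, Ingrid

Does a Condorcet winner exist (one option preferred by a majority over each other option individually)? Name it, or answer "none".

Checking pairwise contests:
Yuki beats Ingrid 23–18.
Jonas beats Yuki 24–17.
Yuki beats Sofia 23–18.
Ingrid beats Jonas 25–16.
Every option loses at least one head-to-head, so there is no Condorcet winner.

none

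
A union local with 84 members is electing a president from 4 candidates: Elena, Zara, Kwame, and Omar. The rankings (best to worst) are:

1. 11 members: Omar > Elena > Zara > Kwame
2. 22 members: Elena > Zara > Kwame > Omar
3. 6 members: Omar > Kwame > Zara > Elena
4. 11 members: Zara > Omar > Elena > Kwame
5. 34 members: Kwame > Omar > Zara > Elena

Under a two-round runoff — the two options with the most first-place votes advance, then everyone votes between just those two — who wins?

Round 1 first-place votes: Elena 22, Zara 11, Kwame 34, Omar 17.
Kwame and Elena advance.
Runoff: Kwame is preferred to Elena by 40 voters; Elena by 44.
Elena wins the runoff.

Elena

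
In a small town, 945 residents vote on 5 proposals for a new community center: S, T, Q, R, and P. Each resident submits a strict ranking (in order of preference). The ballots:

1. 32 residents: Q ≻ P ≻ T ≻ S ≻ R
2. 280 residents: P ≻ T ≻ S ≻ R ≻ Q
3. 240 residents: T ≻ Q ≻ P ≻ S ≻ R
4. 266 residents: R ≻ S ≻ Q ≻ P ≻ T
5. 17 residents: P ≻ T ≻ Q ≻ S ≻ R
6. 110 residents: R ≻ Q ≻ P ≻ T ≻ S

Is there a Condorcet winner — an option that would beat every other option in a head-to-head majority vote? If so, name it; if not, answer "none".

none

Checking pairwise contests:
T beats S 679–266.
P beats T 705–240.
S beats Q 546–399.
S beats R 569–376.
Q beats P 648–297.
Every option loses at least one head-to-head, so there is no Condorcet winner.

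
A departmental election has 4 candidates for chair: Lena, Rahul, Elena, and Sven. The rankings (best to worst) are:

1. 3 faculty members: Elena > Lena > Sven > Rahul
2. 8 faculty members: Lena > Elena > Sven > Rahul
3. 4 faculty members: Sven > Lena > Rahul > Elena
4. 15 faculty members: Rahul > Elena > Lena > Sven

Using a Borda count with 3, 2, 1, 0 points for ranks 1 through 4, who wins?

Elena

Lena: 3·2 + 8·3 + 4·2 + 15·1 = 53
Rahul: 3·0 + 8·0 + 4·1 + 15·3 = 49
Elena: 3·3 + 8·2 + 4·0 + 15·2 = 55
Sven: 3·1 + 8·1 + 4·3 + 15·0 = 23
Elena has the highest Borda score (55).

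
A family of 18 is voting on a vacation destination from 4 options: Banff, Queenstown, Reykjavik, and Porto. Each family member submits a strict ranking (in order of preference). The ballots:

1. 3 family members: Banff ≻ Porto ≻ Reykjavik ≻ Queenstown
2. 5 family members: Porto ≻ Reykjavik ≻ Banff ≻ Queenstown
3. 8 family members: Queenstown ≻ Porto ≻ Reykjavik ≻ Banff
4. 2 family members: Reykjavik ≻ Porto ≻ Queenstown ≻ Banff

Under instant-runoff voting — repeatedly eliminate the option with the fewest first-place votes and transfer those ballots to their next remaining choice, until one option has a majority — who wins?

Porto

Round 1: Banff 3, Queenstown 8, Reykjavik 2, Porto 5. Eliminate Reykjavik.
Round 2: Banff 3, Queenstown 8, Porto 7. Eliminate Banff.
Round 3: Queenstown 8, Porto 10. Porto has a majority.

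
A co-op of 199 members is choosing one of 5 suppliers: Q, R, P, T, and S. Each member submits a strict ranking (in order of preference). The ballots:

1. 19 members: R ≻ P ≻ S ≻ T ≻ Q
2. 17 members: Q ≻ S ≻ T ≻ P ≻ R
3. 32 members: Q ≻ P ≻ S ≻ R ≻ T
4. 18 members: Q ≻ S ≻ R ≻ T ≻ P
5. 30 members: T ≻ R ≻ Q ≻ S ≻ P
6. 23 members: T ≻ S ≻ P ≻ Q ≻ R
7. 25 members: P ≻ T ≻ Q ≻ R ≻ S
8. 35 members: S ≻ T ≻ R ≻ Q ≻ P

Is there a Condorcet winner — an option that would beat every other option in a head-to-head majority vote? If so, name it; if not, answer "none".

Checking pairwise contests:
T beats Q 132–67.
Q beats R 115–84.
Q beats P 132–67.
S beats T 121–78.
Q beats S 122–77.
Every option loses at least one head-to-head, so there is no Condorcet winner.

none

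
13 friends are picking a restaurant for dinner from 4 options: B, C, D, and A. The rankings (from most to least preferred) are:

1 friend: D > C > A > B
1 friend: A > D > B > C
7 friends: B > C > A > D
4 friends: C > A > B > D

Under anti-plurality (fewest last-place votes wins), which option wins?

Last-place votes: B 1, C 1, D 11, A 0.
A is ranked last by the fewest voters, so A wins.

A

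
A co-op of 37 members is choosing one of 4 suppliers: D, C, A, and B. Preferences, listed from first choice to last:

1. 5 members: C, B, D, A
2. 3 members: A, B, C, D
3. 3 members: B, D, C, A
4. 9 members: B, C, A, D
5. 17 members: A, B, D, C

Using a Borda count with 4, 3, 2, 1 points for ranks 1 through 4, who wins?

B

D: 5·2 + 3·1 + 3·3 + 9·1 + 17·2 = 65
C: 5·4 + 3·2 + 3·2 + 9·3 + 17·1 = 76
A: 5·1 + 3·4 + 3·1 + 9·2 + 17·4 = 106
B: 5·3 + 3·3 + 3·4 + 9·4 + 17·3 = 123
B has the highest Borda score (123).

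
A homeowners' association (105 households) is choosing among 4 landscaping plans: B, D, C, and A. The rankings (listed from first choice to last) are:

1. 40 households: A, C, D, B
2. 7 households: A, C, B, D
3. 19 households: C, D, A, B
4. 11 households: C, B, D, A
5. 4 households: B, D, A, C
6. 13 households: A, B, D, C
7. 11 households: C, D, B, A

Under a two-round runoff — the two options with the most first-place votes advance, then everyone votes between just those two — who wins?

A

Round 1 first-place votes: B 4, D 0, C 41, A 60.
A and C advance.
Runoff: A is preferred to C by 64 voters; C by 41.
A wins the runoff.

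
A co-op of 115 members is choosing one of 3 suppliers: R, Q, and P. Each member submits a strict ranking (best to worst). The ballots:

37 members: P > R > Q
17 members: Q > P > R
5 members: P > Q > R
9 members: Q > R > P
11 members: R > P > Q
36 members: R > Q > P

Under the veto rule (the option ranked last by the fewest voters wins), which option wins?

Last-place votes: R 22, Q 48, P 45.
R is ranked last by the fewest voters, so R wins.

R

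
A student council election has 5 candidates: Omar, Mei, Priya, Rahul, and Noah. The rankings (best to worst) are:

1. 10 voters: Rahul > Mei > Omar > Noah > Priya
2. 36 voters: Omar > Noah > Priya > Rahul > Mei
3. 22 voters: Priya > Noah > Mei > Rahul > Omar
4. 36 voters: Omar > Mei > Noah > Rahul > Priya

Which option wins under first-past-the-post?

Omar

First-place votes: Omar 72, Mei 0, Priya 22, Rahul 10, Noah 0.
Omar has the most first-place votes.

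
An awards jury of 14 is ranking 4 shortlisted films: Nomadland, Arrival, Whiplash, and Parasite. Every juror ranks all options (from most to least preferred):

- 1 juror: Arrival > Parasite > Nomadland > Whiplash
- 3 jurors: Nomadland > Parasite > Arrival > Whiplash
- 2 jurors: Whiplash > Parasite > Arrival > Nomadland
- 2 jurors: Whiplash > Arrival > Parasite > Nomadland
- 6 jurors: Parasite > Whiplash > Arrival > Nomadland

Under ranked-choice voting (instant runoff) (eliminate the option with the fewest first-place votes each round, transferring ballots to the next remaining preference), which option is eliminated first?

Round 1: Nomadland 3, Arrival 1, Whiplash 4, Parasite 6. Eliminate Arrival.

Arrival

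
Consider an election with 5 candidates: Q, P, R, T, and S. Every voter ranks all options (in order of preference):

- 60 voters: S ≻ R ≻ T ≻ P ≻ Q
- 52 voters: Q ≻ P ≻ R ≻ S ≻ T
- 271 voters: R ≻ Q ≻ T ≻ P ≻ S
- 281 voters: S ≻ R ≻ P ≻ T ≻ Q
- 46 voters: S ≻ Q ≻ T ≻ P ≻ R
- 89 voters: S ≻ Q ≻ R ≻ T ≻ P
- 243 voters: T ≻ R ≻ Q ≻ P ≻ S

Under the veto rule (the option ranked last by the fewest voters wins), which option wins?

Last-place votes: Q 341, P 89, R 46, T 52, S 514.
R is ranked last by the fewest voters, so R wins.

R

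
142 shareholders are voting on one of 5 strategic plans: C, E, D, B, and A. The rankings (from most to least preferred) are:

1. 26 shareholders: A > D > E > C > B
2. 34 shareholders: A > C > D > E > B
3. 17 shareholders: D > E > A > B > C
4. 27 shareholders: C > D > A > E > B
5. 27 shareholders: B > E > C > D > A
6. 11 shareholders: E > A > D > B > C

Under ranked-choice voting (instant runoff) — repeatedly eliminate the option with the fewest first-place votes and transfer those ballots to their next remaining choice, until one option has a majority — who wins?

A

Round 1: C 27, E 11, D 17, B 27, A 60. Eliminate E.
Round 2: C 27, D 17, B 27, A 71. Eliminate D.
Round 3: C 27, B 27, A 88. A has a majority.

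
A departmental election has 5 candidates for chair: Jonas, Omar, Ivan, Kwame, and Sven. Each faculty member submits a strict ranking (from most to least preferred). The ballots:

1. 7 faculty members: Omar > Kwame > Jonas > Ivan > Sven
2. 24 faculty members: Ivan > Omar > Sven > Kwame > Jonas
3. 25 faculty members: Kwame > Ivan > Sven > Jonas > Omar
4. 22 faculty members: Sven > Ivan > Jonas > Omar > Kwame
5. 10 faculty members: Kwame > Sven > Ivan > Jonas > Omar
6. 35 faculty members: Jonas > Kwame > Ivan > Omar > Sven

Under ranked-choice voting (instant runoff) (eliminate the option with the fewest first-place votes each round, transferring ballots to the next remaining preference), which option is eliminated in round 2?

Sven

Round 1: Jonas 35, Omar 7, Ivan 24, Kwame 35, Sven 22. Eliminate Omar.
Round 2: Jonas 35, Ivan 24, Kwame 42, Sven 22. Eliminate Sven.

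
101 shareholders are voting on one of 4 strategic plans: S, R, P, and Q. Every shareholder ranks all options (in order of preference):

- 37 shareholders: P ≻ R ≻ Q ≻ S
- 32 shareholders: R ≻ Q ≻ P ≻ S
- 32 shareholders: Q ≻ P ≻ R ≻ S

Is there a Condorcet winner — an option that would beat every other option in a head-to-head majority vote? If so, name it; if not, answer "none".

none

Checking pairwise contests:
R beats S 101–0.
P beats R 69–32.
Q beats P 64–37.
R beats Q 69–32.
Every option loses at least one head-to-head, so there is no Condorcet winner.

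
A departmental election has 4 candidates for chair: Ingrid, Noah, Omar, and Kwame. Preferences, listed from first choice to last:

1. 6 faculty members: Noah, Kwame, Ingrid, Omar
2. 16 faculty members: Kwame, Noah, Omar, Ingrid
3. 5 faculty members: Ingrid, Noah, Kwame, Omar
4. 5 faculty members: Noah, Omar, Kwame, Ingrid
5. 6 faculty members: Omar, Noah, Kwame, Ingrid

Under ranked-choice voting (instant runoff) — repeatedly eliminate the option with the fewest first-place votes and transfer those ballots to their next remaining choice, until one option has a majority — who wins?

Noah

Round 1: Ingrid 5, Noah 11, Omar 6, Kwame 16. Eliminate Ingrid.
Round 2: Noah 16, Omar 6, Kwame 16. Eliminate Omar.
Round 3: Noah 22, Kwame 16. Noah has a majority.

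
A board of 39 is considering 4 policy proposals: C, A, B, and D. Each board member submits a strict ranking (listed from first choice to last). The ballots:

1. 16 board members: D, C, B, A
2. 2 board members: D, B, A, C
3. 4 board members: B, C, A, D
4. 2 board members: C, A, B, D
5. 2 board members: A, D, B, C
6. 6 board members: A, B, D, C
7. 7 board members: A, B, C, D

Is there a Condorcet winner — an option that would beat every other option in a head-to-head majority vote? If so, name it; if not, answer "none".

Checking pairwise contests:
B beats C 21–18.
C beats A 22–17.
D beats B 20–19.
A beats D 21–18.
Every option loses at least one head-to-head, so there is no Condorcet winner.

none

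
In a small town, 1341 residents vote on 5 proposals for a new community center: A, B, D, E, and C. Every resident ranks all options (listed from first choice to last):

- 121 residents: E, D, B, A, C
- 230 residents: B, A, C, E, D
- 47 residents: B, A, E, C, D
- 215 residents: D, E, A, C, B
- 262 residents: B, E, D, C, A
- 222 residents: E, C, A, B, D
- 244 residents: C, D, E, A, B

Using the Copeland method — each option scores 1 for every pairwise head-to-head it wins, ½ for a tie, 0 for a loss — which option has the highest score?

A: beats B; loses to D, E, and C → score 1.
B: beats D; loses to A, E, and C → score 1.
D: beats A; loses to B, E, and C → score 1.
E: beats A, B, D, and C → score 4.
C: beats A, B, and D; loses to E → score 3.
E has the best pairwise record.

E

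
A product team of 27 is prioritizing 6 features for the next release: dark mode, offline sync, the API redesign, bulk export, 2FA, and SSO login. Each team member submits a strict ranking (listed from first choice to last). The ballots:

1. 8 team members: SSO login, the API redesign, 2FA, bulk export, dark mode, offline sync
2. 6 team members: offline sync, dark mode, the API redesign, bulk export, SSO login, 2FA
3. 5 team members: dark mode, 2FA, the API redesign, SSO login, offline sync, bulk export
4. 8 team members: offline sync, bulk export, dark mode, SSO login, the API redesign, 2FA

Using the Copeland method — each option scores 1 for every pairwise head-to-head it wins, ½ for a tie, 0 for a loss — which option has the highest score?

offline sync

dark mode: beats the API redesign, 2FA, and SSO login; loses to offline sync and bulk export → score 3.
offline sync: beats dark mode, the API redesign, bulk export, 2FA, and SSO login → score 5.
the API redesign: beats bulk export and 2FA; loses to dark mode, offline sync, and SSO login → score 2.
bulk export: beats dark mode, 2FA, and SSO login; loses to offline sync and the API redesign → score 3.
2FA: loses to dark mode, offline sync, the API redesign, bulk export, and SSO login → score 0.
SSO login: beats the API redesign and 2FA; loses to dark mode, offline sync, and bulk export → score 2.
offline sync has the best pairwise record.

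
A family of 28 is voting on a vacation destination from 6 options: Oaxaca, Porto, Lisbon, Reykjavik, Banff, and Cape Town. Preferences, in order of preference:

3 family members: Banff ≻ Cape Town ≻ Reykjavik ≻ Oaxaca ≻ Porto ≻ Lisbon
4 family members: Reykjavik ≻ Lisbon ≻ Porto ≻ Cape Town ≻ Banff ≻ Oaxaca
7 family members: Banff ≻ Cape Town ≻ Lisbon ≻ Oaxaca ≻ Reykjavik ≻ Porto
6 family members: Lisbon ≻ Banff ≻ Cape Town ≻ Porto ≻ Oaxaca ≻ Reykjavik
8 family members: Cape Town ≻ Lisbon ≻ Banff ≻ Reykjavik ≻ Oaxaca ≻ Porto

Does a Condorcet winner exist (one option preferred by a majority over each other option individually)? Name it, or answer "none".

none

Checking pairwise contests:
Lisbon beats Oaxaca 25–3.
Oaxaca beats Porto 18–10.
Cape Town beats Lisbon 18–10.
Lisbon beats Reykjavik 21–7.
Lisbon beats Banff 18–10.
Banff beats Cape Town 16–12.
Every option loses at least one head-to-head, so there is no Condorcet winner.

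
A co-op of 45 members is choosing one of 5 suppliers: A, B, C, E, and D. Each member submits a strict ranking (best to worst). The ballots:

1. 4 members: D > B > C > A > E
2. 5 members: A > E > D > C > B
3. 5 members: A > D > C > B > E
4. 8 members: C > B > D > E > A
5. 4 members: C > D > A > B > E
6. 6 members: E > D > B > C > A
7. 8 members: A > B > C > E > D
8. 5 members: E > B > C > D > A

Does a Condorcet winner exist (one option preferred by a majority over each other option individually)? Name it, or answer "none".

none

Checking pairwise contests:
B beats A 23–22.
D beats B 24–21.
B beats C 23–22.
A beats E 26–19.
C beats D 25–20.
Every option loses at least one head-to-head, so there is no Condorcet winner.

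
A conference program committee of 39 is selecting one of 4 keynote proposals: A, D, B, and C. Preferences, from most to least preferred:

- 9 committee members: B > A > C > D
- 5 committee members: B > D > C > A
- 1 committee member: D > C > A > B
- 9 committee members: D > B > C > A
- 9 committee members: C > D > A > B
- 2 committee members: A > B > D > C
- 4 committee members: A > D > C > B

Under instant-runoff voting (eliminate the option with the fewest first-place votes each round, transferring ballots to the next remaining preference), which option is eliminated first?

A

Round 1: A 6, D 10, B 14, C 9. Eliminate A.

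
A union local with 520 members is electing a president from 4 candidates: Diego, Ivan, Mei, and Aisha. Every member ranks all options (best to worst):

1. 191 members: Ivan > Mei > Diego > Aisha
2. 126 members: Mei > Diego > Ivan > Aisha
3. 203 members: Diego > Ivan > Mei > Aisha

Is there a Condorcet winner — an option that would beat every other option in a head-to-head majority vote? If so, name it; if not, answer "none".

none

Checking pairwise contests:
Mei beats Diego 317–203.
Diego beats Ivan 329–191.
Ivan beats Mei 394–126.
Diego beats Aisha 520–0.
Every option loses at least one head-to-head, so there is no Condorcet winner.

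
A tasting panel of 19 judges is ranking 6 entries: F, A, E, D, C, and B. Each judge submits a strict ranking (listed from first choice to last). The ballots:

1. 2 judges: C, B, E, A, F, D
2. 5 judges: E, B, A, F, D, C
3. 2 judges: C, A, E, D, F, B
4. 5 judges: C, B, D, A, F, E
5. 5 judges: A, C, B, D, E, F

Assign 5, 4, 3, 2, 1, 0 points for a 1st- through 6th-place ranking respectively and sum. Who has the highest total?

F: 2·1 + 5·2 + 2·1 + 5·1 + 5·0 = 19
A: 2·2 + 5·3 + 2·4 + 5·2 + 5·5 = 62
E: 2·3 + 5·5 + 2·3 + 5·0 + 5·1 = 42
D: 2·0 + 5·1 + 2·2 + 5·3 + 5·2 = 34
C: 2·5 + 5·0 + 2·5 + 5·5 + 5·4 = 65
B: 2·4 + 5·4 + 2·0 + 5·4 + 5·3 = 63
C has the highest Borda score (65).

C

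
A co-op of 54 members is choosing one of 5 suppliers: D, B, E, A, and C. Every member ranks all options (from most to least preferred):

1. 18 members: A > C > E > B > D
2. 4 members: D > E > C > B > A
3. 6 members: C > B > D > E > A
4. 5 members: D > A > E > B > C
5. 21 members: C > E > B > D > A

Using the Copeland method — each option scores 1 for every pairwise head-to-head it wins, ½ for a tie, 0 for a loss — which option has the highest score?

C

D: beats A; loses to B, E, and C → score 1.
B: beats D and A; loses to E and C → score 2.
E: beats D, B, and A; loses to C → score 3.
A: loses to D, B, E, and C → score 0.
C: beats D, B, E, and A → score 4.
C has the best pairwise record.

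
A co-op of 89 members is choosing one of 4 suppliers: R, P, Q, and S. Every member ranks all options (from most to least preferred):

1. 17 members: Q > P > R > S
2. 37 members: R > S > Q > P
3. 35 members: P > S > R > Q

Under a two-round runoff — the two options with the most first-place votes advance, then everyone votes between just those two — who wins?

Round 1 first-place votes: R 37, P 35, Q 17, S 0.
R and P advance.
Runoff: R is preferred to P by 37 voters; P by 52.
P wins the runoff.

P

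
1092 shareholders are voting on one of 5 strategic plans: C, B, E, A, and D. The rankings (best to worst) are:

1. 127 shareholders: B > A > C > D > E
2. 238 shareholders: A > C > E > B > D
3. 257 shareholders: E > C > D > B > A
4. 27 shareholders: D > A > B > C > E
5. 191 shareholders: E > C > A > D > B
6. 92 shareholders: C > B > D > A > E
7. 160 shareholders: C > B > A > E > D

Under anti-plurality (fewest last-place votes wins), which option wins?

Last-place votes: C 0, B 191, E 246, A 257, D 398.
C is ranked last by the fewest voters, so C wins.

C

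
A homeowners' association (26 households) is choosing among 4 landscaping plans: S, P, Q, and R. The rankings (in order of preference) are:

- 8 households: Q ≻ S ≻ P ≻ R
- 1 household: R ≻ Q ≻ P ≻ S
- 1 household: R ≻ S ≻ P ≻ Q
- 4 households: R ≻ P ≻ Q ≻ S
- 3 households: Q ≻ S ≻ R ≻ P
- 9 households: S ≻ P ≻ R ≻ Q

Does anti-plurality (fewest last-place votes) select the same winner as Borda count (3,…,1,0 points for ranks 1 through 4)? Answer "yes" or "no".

Anti-plurality — last-place votes: S 5, P 3, Q 10, R 8. Winner: P.
Borda — scores: S 51, P 36, Q 39, R 30. Winner: S.
The two methods disagree.

no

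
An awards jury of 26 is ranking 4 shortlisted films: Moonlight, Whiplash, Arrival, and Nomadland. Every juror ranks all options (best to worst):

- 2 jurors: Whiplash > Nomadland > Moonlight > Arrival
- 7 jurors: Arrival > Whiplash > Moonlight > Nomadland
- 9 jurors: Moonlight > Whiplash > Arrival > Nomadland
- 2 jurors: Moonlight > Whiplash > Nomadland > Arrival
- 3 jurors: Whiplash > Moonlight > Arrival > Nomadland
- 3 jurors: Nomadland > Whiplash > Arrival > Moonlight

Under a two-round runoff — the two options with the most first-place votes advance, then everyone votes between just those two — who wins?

Round 1 first-place votes: Moonlight 11, Whiplash 5, Arrival 7, Nomadland 3.
Moonlight and Arrival advance.
Runoff: Moonlight is preferred to Arrival by 16 voters; Arrival by 10.
Moonlight wins the runoff.

Moonlight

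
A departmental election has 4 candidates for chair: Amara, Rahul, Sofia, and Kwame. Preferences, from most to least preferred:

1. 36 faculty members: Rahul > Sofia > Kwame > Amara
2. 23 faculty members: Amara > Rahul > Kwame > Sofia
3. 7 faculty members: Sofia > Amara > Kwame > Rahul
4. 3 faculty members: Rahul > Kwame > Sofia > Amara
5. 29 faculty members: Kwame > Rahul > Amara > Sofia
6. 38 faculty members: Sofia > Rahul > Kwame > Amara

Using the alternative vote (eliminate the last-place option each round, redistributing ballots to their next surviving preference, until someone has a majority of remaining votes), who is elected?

Rahul

Round 1: Amara 23, Rahul 39, Sofia 45, Kwame 29. Eliminate Amara.
Round 2: Rahul 62, Sofia 45, Kwame 29. Eliminate Kwame.
Round 3: Rahul 91, Sofia 45. Rahul has a majority.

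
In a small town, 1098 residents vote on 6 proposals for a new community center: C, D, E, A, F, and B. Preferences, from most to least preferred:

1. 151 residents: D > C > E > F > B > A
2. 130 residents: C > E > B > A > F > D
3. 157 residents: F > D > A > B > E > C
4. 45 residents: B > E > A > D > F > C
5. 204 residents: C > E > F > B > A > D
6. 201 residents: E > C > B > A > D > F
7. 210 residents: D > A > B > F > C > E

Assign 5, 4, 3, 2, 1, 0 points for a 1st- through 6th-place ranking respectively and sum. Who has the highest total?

C

C: 151·4 + 130·5 + 157·0 + 45·0 + 204·5 + 201·4 + 210·1 = 3288
D: 151·5 + 130·0 + 157·4 + 45·2 + 204·0 + 201·1 + 210·5 = 2724
E: 151·3 + 130·4 + 157·1 + 45·4 + 204·4 + 201·5 + 210·0 = 3131
A: 151·0 + 130·2 + 157·3 + 45·3 + 204·1 + 201·2 + 210·4 = 2312
F: 151·2 + 130·1 + 157·5 + 45·1 + 204·3 + 201·0 + 210·2 = 2294
B: 151·1 + 130·3 + 157·2 + 45·5 + 204·2 + 201·3 + 210·3 = 2721
C has the highest Borda score (3288).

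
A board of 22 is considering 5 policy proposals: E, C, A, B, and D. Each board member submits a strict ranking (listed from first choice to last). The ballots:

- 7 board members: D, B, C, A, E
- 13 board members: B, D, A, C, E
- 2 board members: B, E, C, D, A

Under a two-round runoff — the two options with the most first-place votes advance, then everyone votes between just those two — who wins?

B

Round 1 first-place votes: E 0, C 0, A 0, B 15, D 7.
B and D advance.
Runoff: B is preferred to D by 15 voters; D by 7.
B wins the runoff.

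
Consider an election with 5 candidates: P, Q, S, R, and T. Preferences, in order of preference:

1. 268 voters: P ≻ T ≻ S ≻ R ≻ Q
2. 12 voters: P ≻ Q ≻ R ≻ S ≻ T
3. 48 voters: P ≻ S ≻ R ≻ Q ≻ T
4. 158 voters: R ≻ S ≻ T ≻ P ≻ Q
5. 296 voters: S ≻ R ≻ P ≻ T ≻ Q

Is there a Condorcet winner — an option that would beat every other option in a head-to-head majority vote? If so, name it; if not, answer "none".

S vs P: 454–328 for S.
S vs Q: 770–12 for S.
S vs R: 612–170 for S.
S vs T: 514–268 for S.
S beats every other option head-to-head.

S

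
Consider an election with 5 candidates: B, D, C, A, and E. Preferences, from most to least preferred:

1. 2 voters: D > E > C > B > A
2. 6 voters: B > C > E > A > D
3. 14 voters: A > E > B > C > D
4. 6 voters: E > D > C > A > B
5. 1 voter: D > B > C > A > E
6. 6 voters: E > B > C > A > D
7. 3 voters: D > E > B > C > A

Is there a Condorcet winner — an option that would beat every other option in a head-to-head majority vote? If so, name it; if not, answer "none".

E

E vs B: 31–7 for E.
E vs D: 32–6 for E.
E vs C: 31–7 for E.
E vs A: 23–15 for E.
E beats every other option head-to-head.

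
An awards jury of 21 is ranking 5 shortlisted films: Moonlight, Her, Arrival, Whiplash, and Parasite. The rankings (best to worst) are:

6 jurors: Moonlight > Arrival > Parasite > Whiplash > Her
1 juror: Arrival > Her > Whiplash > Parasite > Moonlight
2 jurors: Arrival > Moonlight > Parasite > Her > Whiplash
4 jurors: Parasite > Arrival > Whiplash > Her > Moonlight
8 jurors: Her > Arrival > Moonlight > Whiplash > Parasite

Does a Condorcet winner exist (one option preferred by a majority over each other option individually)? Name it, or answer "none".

Arrival

Arrival vs Moonlight: 15–6 for Arrival.
Arrival vs Her: 13–8 for Arrival.
Arrival vs Whiplash: 21–0 for Arrival.
Arrival vs Parasite: 17–4 for Arrival.
Arrival beats every other option head-to-head.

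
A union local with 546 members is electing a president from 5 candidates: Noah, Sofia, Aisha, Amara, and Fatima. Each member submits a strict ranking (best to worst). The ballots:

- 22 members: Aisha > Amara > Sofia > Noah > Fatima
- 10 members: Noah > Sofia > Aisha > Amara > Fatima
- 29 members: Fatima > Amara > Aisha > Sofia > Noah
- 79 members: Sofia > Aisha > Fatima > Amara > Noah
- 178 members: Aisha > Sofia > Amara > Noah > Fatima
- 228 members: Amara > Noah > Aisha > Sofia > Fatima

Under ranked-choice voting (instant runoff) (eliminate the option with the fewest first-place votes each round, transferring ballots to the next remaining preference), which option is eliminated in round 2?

Fatima

Round 1: Noah 10, Sofia 79, Aisha 200, Amara 228, Fatima 29. Eliminate Noah.
Round 2: Sofia 89, Aisha 200, Amara 228, Fatima 29. Eliminate Fatima.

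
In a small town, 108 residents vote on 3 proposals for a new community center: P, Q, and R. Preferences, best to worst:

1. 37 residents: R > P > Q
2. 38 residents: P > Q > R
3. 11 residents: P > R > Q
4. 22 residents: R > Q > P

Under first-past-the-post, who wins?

R

First-place votes: P 49, Q 0, R 59.
R has the most first-place votes.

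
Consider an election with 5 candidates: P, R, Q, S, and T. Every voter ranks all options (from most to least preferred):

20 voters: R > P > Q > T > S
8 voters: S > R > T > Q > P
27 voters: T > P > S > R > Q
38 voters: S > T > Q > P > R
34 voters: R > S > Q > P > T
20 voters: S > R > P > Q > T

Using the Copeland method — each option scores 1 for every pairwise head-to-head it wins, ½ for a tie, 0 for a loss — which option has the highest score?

P: beats T; loses to R, Q, and S → score 1.
R: beats P, Q, and T; loses to S → score 3.
Q: beats P and T; loses to R and S → score 2.
S: beats P, R, Q, and T → score 4.
T: loses to P, R, Q, and S → score 0.
S has the best pairwise record.

S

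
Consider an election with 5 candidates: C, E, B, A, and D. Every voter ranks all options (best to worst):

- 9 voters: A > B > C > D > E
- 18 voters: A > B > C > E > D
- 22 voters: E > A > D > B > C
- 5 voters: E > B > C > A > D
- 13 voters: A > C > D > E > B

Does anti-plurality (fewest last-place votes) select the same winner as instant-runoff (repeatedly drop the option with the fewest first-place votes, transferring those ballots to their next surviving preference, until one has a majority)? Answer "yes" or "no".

yes

Anti-plurality — last-place votes: C 22, E 9, B 13, A 0, D 23. Winner: A.
Instant-runoff — R1 C 0, E 27, B 0, A 40, D 0 (A winner). Winner: A.
The two methods agree.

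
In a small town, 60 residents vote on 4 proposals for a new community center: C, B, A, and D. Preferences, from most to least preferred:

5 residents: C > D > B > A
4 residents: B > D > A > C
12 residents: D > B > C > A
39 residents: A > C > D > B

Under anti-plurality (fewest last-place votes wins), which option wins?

Last-place votes: C 4, B 39, A 17, D 0.
D is ranked last by the fewest voters, so D wins.

D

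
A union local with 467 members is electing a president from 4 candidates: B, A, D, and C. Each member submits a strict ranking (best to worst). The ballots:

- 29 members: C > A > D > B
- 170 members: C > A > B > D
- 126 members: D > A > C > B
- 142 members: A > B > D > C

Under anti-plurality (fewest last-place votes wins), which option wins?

A

Last-place votes: B 155, A 0, D 170, C 142.
A is ranked last by the fewest voters, so A wins.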